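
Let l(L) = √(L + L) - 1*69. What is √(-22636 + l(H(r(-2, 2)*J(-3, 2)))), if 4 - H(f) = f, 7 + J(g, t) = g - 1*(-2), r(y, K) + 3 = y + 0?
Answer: √(-22705 + 6*I*√2) ≈ 0.028 + 150.68*I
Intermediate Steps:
r(y, K) = -3 + y (r(y, K) = -3 + (y + 0) = -3 + y)
J(g, t) = -5 + g (J(g, t) = -7 + (g - 1*(-2)) = -7 + (g + 2) = -7 + (2 + g) = -5 + g)
H(f) = 4 - f
l(L) = -69 + √2*√L (l(L) = √(2*L) - 69 = √2*√L - 69 = -69 + √2*√L)
√(-22636 + l(H(r(-2, 2)*J(-3, 2)))) = √(-22636 + (-69 + √2*√(4 - (-3 - 2)*(-5 - 3)))) = √(-22636 + (-69 + √2*√(4 - (-5)*(-8)))) = √(-22636 + (-69 + √2*√(4 - 1*40))) = √(-22636 + (-69 + √2*√(4 - 40))) = √(-22636 + (-69 + √2*√(-36))) = √(-22636 + (-69 + √2*(6*I))) = √(-22636 + (-69 + 6*I*√2)) = √(-22705 + 6*I*√2)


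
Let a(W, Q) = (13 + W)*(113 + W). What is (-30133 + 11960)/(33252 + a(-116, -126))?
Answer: -18173/33561 ≈ -0.54149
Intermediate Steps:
(-30133 + 11960)/(33252 + a(-116, -126)) = (-30133 + 11960)/(33252 + (1469 + (-116)² + 126*(-116))) = -18173/(33252 + (1469 + 13456 - 14616)) = -18173/(33252 + 309) = -18173/33561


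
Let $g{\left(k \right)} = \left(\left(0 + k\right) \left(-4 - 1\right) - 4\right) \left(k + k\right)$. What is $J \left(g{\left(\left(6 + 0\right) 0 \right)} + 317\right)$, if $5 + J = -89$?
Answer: $-29798$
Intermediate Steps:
$J = -94$ ($J = -5 - 89 = -94$)
$g{\left(k \right)} = 2 k \left(-4 - 5 k\right)$ ($g{\left(k \right)} = \left(k \left(-5\right) - 4\right) 2 k = \left(- 5 k - 4\right) 2 k = \left(-4 - 5 k\right) 2 k = 2 k \left(-4 - 5 k\right)$)
$J \left(g{\left(\left(6 + 0\right) 0 \right)} + 317\right) = - 94 \left(- 2 \left(6 + 0\right) 0 \left(4 + 5 \left(6 + 0\right) 0\right) + 317\right) = - 94 \left(- 2 \cdot 6 \cdot 0 \left(4 + 5 \cdot 6 \cdot 0\right) + 317\right) = - 94 \left(\left(-2\right) 0 \left(4 + 5 \cdot 0\right) + 317\right) = - 94 \left(\left(-2\right) 0 \left(4 + 0\right) + 317\right) = - 94 \left(\left(-2\right) 0 \cdot 4 + 317\right) = - 94 \left(0 + 317\right) = \left(-94\right) 317 = -29798$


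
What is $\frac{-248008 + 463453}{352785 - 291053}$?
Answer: $\frac{215445}{61732} \approx 3.49$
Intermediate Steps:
$\frac{-248008 + 463453}{352785 - 291053} = \frac{215445}{61732}$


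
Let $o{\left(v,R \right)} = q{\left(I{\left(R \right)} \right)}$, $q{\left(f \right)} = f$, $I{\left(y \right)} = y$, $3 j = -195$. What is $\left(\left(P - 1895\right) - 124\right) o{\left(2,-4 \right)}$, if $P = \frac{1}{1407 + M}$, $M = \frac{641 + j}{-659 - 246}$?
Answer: $\frac{10278798064}{1272759} \approx 8076.0$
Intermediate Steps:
$j = -65$ ($j = \frac{1}{3} \left(-195\right) = -65$)
$M = - \frac{576}{905}$ ($M = \frac{641 - 65}{-659 - 246} = \frac{576}{-905} = 576 \left(- \frac{1}{905}\right) = - \frac{576}{905} \approx -0.63646$)
$o{\left(v,R \right)} = R$
$P = \frac{905}{1272759}$ ($P = \frac{1}{1407 - \frac{576}{905}} = \frac{1}{\frac{1272759}{905}} = \frac{905}{1272759} \approx 0.00071105$)
$\left(\left(P - 1895\right) - 124\right) o{\left(2,-4 \right)} = \left(\left(\frac{905}{1272759} - 1895\right) - 124\right) \left(-4\right) = \left(- \frac{2411877400}{1272759} - 124\right) \left(-4\right) = \left(- \frac{2569699516}{1272759}\right) \left(-4\right) = \frac{10278798064}{1272759}$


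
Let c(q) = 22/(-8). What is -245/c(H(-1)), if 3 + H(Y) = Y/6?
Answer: 980/11 ≈ 89.091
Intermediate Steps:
H(Y) = -3 + Y/6
c(q) = -11/4 (c(q) = 22*(-⅛) = -11/4)
-245/c(H(-1)) = -245/(-11/4) = -245*(-4/11) = 980/11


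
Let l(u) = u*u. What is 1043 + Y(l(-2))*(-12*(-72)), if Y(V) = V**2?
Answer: 14867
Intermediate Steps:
l(u) = u**2
1043 + Y(l(-2))*(-12*(-72)) = 1043 + ((-2)**2)**2*(-12*(-72)) = 1043 + 4**2*864 = 1043 + 16*864 = 1043 + 13824 = 14867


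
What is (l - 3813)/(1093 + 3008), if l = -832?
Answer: -4645/4101 ≈ -1.1327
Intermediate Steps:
(l - 3813)/(1093 + 3008) = (-832 - 3813)/(1093 + 3008) = -4645/4101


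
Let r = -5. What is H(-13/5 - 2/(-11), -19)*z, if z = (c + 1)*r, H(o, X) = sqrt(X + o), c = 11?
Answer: -12*I*sqrt(64790)/11 ≈ -277.68*I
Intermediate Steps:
z = -60 (z = (11 + 1)*(-5) = 12*(-5) = -60)
H(-13/5 - 2/(-11), -19)*z = sqrt(-19 + (-13/5 - 2/(-11)))*(-60) = sqrt(-19 + (-13*1/5 - 2*(-1/11)))*(-60) = sqrt(-19 + (-13/5 + 2/11))*(-60) = sqrt(-19 - 133/55)*(-60) = sqrt(-1178/55)*(-60) = (I*sqrt(64790)/55)*(-60) = -12*I*sqrt(64790)/11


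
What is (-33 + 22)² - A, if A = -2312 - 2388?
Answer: 4821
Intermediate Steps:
A = -4700
(-33 + 22)² - A = (-33 + 22)² - 1*(-4700) = (-11)² + 4700 = 121 + 4700 = 4821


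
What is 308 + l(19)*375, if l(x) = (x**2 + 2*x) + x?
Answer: 157058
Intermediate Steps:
l(x) = x**2 + 3*x
308 + l(19)*375 = 308 + (19*(3 + 19))*375 = 308 + (19*22)*375 = 308 + 418*375 = 308 + 156750 = 157058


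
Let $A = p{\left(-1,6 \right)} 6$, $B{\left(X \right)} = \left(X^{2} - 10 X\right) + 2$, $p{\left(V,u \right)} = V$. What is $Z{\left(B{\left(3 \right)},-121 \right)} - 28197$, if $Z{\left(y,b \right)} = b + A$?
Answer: $-28324$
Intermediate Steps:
$B{\left(X \right)} = 2 + X^{2} - 10 X$
$A = -6$ ($A = \left(-1\right) 6 = -6$)
$Z{\left(y,b \right)} = -6 + b$ ($Z{\left(y,b \right)} = b - 6 = -6 + b$)
$Z{\left(B{\left(3 \right)},-121 \right)} - 28197 = \left(-6 - 121\right) - 28197 = -127 - 28197 = -28324$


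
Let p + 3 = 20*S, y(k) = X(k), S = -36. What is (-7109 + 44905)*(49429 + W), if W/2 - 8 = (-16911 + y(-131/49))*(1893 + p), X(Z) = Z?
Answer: -73207034415020/49 ≈ -1.4940e+12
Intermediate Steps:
y(k) = k
p = -723 (p = -3 + 20*(-36) = -3 - 720 = -723)
W = -1939321016/49 (W = 16 + 2*((-16911 - 131/49)*(1893 - 723)) = 16 + 2*((-16911 - 131*1/49)*1170) = 16 + 2*((-16911 - 131/49)*1170) = 16 + 2*(-828770/49*1170) = 16 + 2*(-969660900/49) = 16 - 1939321800/49 = -1939321016/49 ≈ -3.9578e+7)
(-7109 + 44905)*(49429 + W) = (-7109 + 44905)*(49429 - 1939321016/49) = 37796*(-1936898995/49) = -73207034415020/49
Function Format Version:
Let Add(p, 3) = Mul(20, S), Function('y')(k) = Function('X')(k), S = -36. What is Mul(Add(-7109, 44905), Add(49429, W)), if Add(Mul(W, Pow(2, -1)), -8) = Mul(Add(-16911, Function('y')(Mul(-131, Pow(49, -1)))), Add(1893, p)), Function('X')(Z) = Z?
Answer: Rational(-73207034415020, 49) ≈ -1.4940e+12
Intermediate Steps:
Function('y')(k) = k
p = -723 (p = Add(-3, Mul(20, -36)) = Add(-3, -720) = -723)
W = Rational(-1939321016, 49) (W = Add(16, Mul(2, Mul(Add(-16911, Mul(-131, Pow(49, -1))), Add(1893, -723)))) = Add(16, Mul(2, Mul(Add(-16911, Mul(-131, Rational(1, 49))), 1170))) = Add(16, Mul(2, Mul(Add(-16911, Rational(-131, 49)), 1170))) = Add(16, Mul(2, Mul(Rational(-828770, 49), 1170))) = Add(16, Mul(2, Rational(-969660900, 49))) = Add(16, Rational(-1939321800, 49)) = Rational(-1939321016, 49) ≈ -3.9578e+7)
Mul(Add(-7109, 44905), Add(49429, W)) = Mul(Add(-7109, 44905), Add(49429, Rational(-1939321016, 49))) = Mul(37796, Rational(-1936898995, 49)) = Rational(-73207034415020, 49)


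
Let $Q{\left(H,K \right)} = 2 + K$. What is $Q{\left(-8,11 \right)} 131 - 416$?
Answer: $1287$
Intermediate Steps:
$Q{\left(-8,11 \right)} 131 - 416 = \left(2 + 11\right) 131 - 416 = 13 \cdot 131 - 416 = 1703 - 416 = 1287$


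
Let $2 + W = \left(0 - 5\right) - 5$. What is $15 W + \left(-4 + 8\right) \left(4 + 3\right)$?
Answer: $-152$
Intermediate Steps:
$W = -12$ ($W = -2 + \left(\left(0 - 5\right) - 5\right) = -2 - 10 = -12$)
$15 W + \left(-4 + 8\right) \left(4 + 3\right) = 15 \left(-12\right) + \left(-4 + 8\right) \left(4 + 3\right) = -180 + 4 \cdot 7 = -180 + 28 = -152$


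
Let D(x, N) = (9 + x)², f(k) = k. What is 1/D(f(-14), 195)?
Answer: 1/25 ≈ 0.040000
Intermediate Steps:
1/D(f(-14), 195) = 1/((9 - 14)²) = 1/((-5)²) = 1/25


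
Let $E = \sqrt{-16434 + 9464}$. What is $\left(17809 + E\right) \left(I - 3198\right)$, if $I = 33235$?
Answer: $534928933 + 30037 i \sqrt{6970} \approx 5.3493 \cdot 10^{8} + 2.5077 \cdot 10^{6} i$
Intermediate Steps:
$E = i \sqrt{6970}$ ($E = \sqrt{-6970} = i \sqrt{6970} \approx 83.487 i$)
$\left(17809 + E\right) \left(I - 3198\right) = \left(17809 + i \sqrt{6970}\right) \left(33235 - 3198\right) = \left(17809 + i \sqrt{6970}\right) 30037 = 534928933 + 30037 i \sqrt{6970}$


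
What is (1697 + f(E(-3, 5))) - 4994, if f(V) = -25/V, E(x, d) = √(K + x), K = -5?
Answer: -3297 + 25*I*√2/4 ≈ -3297.0 + 8.8388*I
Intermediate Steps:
E(x, d) = √(-5 + x)
(1697 + f(E(-3, 5))) - 4994 = (1697 - 25/√(-5 - 3)) - 4994 = (1697 - 25*(-I*√2/4)) - 4994 = (1697 - (-25)*I*√2/4) - 4994 = (1697 + 25*I*√2/4) - 4994 = -3297 + 25*I*√2/4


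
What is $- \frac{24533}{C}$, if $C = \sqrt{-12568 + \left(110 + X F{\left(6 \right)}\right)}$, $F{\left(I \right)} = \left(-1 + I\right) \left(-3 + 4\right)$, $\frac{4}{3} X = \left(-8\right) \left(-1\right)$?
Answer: $\frac{24533 i \sqrt{3107}}{6214} \approx 220.06 i$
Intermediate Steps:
$X = 6$ ($X = \frac{3 \left(\left(-8\right) \left(-1\right)\right)}{4} = \frac{3}{4} \cdot 8 = 6$)
$F{\left(I \right)} = -1 + I$ ($F{\left(I \right)} = \left(-1 + I\right) 1 = -1 + I$)
$C = 2 i \sqrt{3107}$ ($C = \sqrt{-12568 + \left(110 + 6 \left(-1 + 6\right)\right)} = \sqrt{-12568 + \left(110 + 6 \cdot 5\right)} = \sqrt{-12568 + \left(110 + 30\right)} = \sqrt{-12568 + 140} = \sqrt{-12428} = 2 i \sqrt{3107} \approx 111.48 i$)
$- \frac{24533}{C} = - \frac{24533}{2 i \sqrt{3107}} = - 24533 \left(- \frac{i \sqrt{3107}}{6214}\right) = \frac{24533 i \sqrt{3107}}{6214}$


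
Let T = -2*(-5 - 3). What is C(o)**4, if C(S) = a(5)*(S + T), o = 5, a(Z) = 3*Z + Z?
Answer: 31116960000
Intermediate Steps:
a(Z) = 4*Z
T = 16 (T = -2*(-8) = 16)
C(S) = 320 + 20*S (C(S) = (4*5)*(S + 16) = 20*(16 + S) = 320 + 20*S)
C(o)**4 = (320 + 20*5)**4 = (320 + 100)**4 = 420**4 = 31116960000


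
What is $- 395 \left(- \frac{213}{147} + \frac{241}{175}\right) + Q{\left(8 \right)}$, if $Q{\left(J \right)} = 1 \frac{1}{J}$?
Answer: $\frac{55861}{1960} \approx 28.501$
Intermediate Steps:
$Q{\left(J \right)} = \frac{1}{J}$
$- 395 \left(- \frac{213}{147} + \frac{241}{175}\right) + Q{\left(8 \right)} = - 395 \left(- \frac{213}{147} + \frac{241}{175}\right) + \frac{1}{8} = - 395 \left(\left(-213\right) \frac{1}{147} + 241 \cdot \frac{1}{175}\right) + \frac{1}{8} = - 395 \left(- \frac{71}{49} + \frac{241}{175}\right) + \frac{1}{8} = \left(-395\right) \left(- \frac{88}{1225}\right) + \frac{1}{8} = \frac{6952}{245} + \frac{1}{8} = \frac{55861}{1960}$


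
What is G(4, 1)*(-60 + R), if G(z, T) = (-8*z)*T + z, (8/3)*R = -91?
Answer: 5271/2 ≈ 2635.5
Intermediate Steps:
R = -273/8 (R = (3/8)*(-91) = -273/8 ≈ -34.125)
G(z, T) = z - 8*T*z (G(z, T) = -8*T*z + z = z - 8*T*z)
G(4, 1)*(-60 + R) = (4*(1 - 8*1))*(-60 - 273/8) = (4*(1 - 8))*(-753/8) = (4*(-7))*(-753/8) = -28*(-753/8) = 5271/2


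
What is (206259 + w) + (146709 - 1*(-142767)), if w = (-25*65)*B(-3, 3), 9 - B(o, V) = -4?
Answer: 474610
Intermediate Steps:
B(o, V) = 13 (B(o, V) = 9 - 1*(-4) = 9 + 4 = 13)
w = -21125 (w = -25*65*13 = -1625*13 = -21125)
(206259 + w) + (146709 - 1*(-142767)) = (206259 - 21125) + (146709 - 1*(-142767)) = 185134 + (146709 + 142767) = 185134 + 289476 = 474610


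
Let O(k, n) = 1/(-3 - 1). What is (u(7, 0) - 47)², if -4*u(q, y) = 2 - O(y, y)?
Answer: 579121/256 ≈ 2262.2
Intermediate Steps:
O(k, n) = -¼ (O(k, n) = 1/(-4) = -¼)
u(q, y) = -9/16 (u(q, y) = -(2 - 1*(-¼))/4 = -(2 + ¼)/4 = -¼*9/4 = -9/16)
(u(7, 0) - 47)² = (-9/16 - 47)² = (-761/16)² = 579121/256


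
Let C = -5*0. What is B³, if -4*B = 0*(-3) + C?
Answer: 0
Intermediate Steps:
C = 0
B = 0 (B = -(0*(-3) + 0)/4 = -(0 + 0)/4 = -¼*0 = 0)
B³ = 0³ = 0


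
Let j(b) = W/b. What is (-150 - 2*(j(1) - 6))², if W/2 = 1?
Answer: 20164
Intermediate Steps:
W = 2 (W = 2*1 = 2)
j(b) = 2/b
(-150 - 2*(j(1) - 6))² = (-150 - 2*(2/1 - 6))² = (-150 - 2*(2*1 - 6))² = (-150 - 2*(2 - 6))² = (-150 - 2*(-4))² = (-150 + 8)² = (-142)² = 20164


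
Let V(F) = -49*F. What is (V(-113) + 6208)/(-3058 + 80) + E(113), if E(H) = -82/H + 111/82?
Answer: -22875047/6898537 ≈ -3.3159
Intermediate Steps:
E(H) = 111/82 - 82/H (E(H) = -82/H + 111*(1/82) = -82/H + 111/82 = 111/82 - 82/H)
(V(-113) + 6208)/(-3058 + 80) + E(113) = (-49*(-113) + 6208)/(-3058 + 80) + (111/82 - 82/113) = (5537 + 6208)/(-2978) + (111/82 - 82*1/113) = 11745*(-1/2978) + (111/82 - 82/113) = -11745/2978 + 5819/9266 = -22875047/6898537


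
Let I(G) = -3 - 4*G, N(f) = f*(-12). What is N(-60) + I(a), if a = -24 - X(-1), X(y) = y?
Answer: 809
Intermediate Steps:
N(f) = -12*f
a = -23 (a = -24 - 1*(-1) = -24 + 1 = -23)
N(-60) + I(a) = -12*(-60) + (-3 - 4*(-23)) = 720 + (-3 + 92) = 720 + 89 = 809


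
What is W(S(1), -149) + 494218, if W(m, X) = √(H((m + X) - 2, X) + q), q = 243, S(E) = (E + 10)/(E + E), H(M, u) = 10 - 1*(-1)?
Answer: 494218 + √254 ≈ 4.9423e+5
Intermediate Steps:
H(M, u) = 11 (H(M, u) = 10 + 1 = 11)
S(E) = (10 + E)/(2*E) (S(E) = (10 + E)/((2*E)) = (10 + E)*(1/(2*E)) = (10 + E)/(2*E))
W(m, X) = √254 (W(m, X) = √(11 + 243) = √254)
W(S(1), -149) + 494218 = √254 + 494218 = 494218 + √254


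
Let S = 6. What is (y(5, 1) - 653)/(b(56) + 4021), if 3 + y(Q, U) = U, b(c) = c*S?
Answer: -655/4357 ≈ -0.15033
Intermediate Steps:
b(c) = 6*c (b(c) = c*6 = 6*c)
y(Q, U) = -3 + U
(y(5, 1) - 653)/(b(56) + 4021) = ((-3 + 1) - 653)/(6*56 + 4021) = (-2 - 653)/(336 + 4021) = -655/4357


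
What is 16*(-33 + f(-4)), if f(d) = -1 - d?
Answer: -480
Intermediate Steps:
16*(-33 + f(-4)) = 16*(-33 + (-1 - 1*(-4))) = 16*(-33 + (-1 + 4)) = 16*(-33 + 3) = 16*(-30) = -480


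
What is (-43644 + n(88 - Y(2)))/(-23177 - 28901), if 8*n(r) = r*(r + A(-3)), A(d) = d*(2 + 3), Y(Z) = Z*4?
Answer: 21497/26039 ≈ 0.82557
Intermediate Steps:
Y(Z) = 4*Z
A(d) = 5*d (A(d) = d*5 = 5*d)
n(r) = r*(-15 + r)/8 (n(r) = (r*(r + 5*(-3)))/8 = (r*(r - 15))/8 = (r*(-15 + r))/8 = r*(-15 + r)/8)
(-43644 + n(88 - Y(2)))/(-23177 - 28901) = (-43644 + (88 - 4*2)*(-15 + (88 - 4*2))/8)/(-23177 - 28901) = (-43644 + (88 - 1*8)*(-15 + (88 - 1*8))/8)/(-52078) = (-43644 + (88 - 8)*(-15 + (88 - 8))/8)*(-1/52078) = (-43644 + (⅛)*80*(-15 + 80))*(-1/52078) = (-43644 + (⅛)*80*65)*(-1/52078) = (-43644 + 650)*(-1/52078) = -42994*(-1/52078) = 21497/26039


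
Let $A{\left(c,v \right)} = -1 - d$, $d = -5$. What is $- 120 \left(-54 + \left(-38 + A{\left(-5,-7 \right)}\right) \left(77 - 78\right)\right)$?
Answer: $2400$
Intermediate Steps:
$A{\left(c,v \right)} = 4$ ($A{\left(c,v \right)} = -1 - -5 = -1 + 5 = 4$)
$- 120 \left(-54 + \left(-38 + A{\left(-5,-7 \right)}\right) \left(77 - 78\right)\right) = - 120 \left(-54 + \left(-38 + 4\right) \left(77 - 78\right)\right) = - 120 \left(-54 - -34\right) = - 120 \left(-54 + 34\right) = \left(-120\right) \left(-20\right) = 2400$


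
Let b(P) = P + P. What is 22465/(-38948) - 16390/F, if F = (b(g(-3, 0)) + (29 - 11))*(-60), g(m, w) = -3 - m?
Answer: 3838097/262899 ≈ 14.599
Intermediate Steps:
b(P) = 2*P
F = -1080 (F = (2*(-3 - 1*(-3)) + (29 - 11))*(-60) = (2*(-3 + 3) + 18)*(-60) = (2*0 + 18)*(-60) = (0 + 18)*(-60) = 18*(-60) = -1080)
22465/(-38948) - 16390/F = 22465/(-38948) - 16390/(-1080) = 22465*(-1/38948) - 16390*(-1/1080) = -22465/38948 + 1639/108 = 3838097/262899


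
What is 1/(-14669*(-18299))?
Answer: 1/268428031 ≈ 3.7254e-9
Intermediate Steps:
1/(-14669*(-18299)) = -1/14669*(-1/18299) = 1/268428031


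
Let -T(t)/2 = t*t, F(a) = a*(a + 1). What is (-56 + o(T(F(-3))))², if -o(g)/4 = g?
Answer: 53824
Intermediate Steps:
F(a) = a*(1 + a)
T(t) = -2*t² (T(t) = -2*t*t = -2*t²)
o(g) = -4*g
(-56 + o(T(F(-3))))² = (-56 - (-8)*(-3*(1 - 3))²)² = (-56 - (-8)*(-3*(-2))²)² = (-56 - (-8)*6²)² = (-56 - (-8)*36)² = (-56 - 4*(-72))² = (-56 + 288)² = 232² = 53824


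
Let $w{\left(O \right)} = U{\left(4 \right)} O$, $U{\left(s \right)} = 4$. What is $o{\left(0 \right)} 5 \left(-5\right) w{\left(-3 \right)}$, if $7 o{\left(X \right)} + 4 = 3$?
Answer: $- \frac{300}{7} \approx -42.857$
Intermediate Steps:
$o{\left(X \right)} = - \frac{1}{7}$ ($o{\left(X \right)} = - \frac{4}{7} + \frac{1}{7} \cdot 3 = - \frac{4}{7} + \frac{3}{7} = - \frac{1}{7}$)
$w{\left(O \right)} = 4 O$
$o{\left(0 \right)} 5 \left(-5\right) w{\left(-3 \right)} = - \frac{5 \left(-5\right)}{7} \cdot 4 \left(-3\right) = \left(- \frac{1}{7}\right) \left(-25\right) \left(-12\right) = \frac{25}{7} \left(-12\right) = - \frac{300}{7}$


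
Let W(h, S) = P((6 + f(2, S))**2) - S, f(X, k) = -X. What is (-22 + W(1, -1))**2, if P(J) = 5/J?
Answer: 109561/256 ≈ 427.97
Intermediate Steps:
W(h, S) = 5/16 - S (W(h, S) = 5/((6 - 1*2)**2) - S = 5/((6 - 2)**2) - S = 5/(4**2) - S = 5/16 - S)
(-22 + W(1, -1))**2 = (-22 + (5/16 - 1*(-1)))**2 = (-22 + (5/16 + 1))**2 = (-22 + 21/16)**2 = (-331/16)**2 = 109561/256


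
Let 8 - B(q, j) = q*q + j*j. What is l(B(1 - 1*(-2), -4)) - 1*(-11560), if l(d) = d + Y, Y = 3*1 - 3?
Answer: 11543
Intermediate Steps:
Y = 0 (Y = 3 - 3 = 0)
B(q, j) = 8 - j² - q² (B(q, j) = 8 - (q*q + j*j) = 8 - (q² + j²) = 8 - (j² + q²) = 8 + (-j² - q²) = 8 - j² - q²)
l(d) = d (l(d) = d + 0 = d)
l(B(1 - 1*(-2), -4)) - 1*(-11560) = (8 - 1*(-4)² - (1 - 1*(-2))²) - 1*(-11560) = (8 - 1*16 - (1 + 2)²) + 11560 = (8 - 16 - 1*3²) + 11560 = (8 - 16 - 1*9) + 11560 = (8 - 16 - 9) + 11560 = -17 + 11560 = 11543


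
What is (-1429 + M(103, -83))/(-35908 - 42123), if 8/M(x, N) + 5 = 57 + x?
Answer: 221487/12094805 ≈ 0.018313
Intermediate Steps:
M(x, N) = 8/(52 + x) (M(x, N) = 8/(-5 + (57 + x)) = 8/(52 + x))
(-1429 + M(103, -83))/(-35908 - 42123) = (-1429 + 8/(52 + 103))/(-35908 - 42123) = (-1429 + 8/155)/(-78031) = (-1429 + 8*(1/155))*(-1/78031) = (-1429 + 8/155)*(-1/78031) = -221487/155*(-1/78031) = 221487/12094805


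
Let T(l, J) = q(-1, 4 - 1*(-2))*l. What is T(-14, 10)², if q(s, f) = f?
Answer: 7056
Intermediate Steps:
T(l, J) = 6*l (T(l, J) = (4 - 1*(-2))*l = (4 + 2)*l = 6*l)
T(-14, 10)² = (6*(-14))² = (-84)² = 7056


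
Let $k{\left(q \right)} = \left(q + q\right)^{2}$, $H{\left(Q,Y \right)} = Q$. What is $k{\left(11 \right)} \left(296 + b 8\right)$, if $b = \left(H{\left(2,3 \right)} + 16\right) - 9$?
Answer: $178112$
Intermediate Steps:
$k{\left(q \right)} = 4 q^{2}$ ($k{\left(q \right)} = \left(2 q\right)^{2} = 4 q^{2}$)
$b = 9$ ($b = \left(2 + 16\right) - 9 = 18 - 9 = 9$)
$k{\left(11 \right)} \left(296 + b 8\right) = 4 \cdot 11^{2} \left(296 + 9 \cdot 8\right) = 4 \cdot 121 \left(296 + 72\right) = 484 \cdot 368 = 178112$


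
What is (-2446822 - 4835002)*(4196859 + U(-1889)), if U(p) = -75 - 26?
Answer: -30560053126592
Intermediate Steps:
U(p) = -101
(-2446822 - 4835002)*(4196859 + U(-1889)) = (-2446822 - 4835002)*(4196859 - 101) = -7281824*4196758 = -30560053126592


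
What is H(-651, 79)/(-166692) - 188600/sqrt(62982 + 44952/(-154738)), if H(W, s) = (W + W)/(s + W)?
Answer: -217/15891304 - 94300*sqrt(377006129878458)/2436415941 ≈ -751.51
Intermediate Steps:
H(W, s) = 2*W/(W + s) (H(W, s) = (2*W)/(W + s) = 2*W/(W + s))
H(-651, 79)/(-166692) - 188600/sqrt(62982 + 44952/(-154738)) = (2*(-651)/(-651 + 79))/(-166692) - 188600/sqrt(62982 + 44952/(-154738)) = (2*(-651)/(-572))*(-1/166692) - 188600/sqrt(62982 + 44952*(-1/154738)) = (2*(-651)*(-1/572))*(-1/166692) - 188600/sqrt(62982 - 22476/77369) = (651/286)*(-1/166692) - 188600*sqrt(377006129878458)/4872831882 = -217/15891304 - 188600*sqrt(377006129878458)/4872831882 = -217/15891304 - 94300*sqrt(377006129878458)/2436415941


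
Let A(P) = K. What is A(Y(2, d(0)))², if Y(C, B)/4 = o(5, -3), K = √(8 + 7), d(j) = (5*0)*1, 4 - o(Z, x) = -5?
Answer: 15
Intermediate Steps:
o(Z, x) = 9 (o(Z, x) = 4 - 1*(-5) = 4 + 5 = 9)
d(j) = 0 (d(j) = 0*1 = 0)
K = √15 ≈ 3.8730
Y(C, B) = 36 (Y(C, B) = 4*9 = 36)
A(P) = √15
A(Y(2, d(0)))² = (√15)² = 15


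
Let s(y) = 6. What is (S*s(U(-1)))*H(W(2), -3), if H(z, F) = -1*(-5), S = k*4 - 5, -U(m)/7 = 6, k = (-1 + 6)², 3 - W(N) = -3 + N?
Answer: 2850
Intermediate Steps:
W(N) = 6 - N (W(N) = 3 - (-3 + N) = 3 + (3 - N) = 6 - N)
k = 25 (k = 5² = 25)
U(m) = -42 (U(m) = -7*6 = -42)
S = 95 (S = 25*4 - 5 = 100 - 5 = 95)
H(z, F) = 5
(S*s(U(-1)))*H(W(2), -3) = (95*6)*5 = 570*5 = 2850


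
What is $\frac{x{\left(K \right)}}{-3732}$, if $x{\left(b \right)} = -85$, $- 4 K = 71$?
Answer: $\frac{85}{3732} \approx 0.022776$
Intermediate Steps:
$K = - \frac{71}{4}$ ($K = \left(- \frac{1}{4}\right) 71 = - \frac{71}{4} \approx -17.75$)
$\frac{x{\left(K \right)}}{-3732} = - \frac{85}{-3732} = \left(-85\right) \left(- \frac{1}{3732}\right) = \frac{85}{3732}$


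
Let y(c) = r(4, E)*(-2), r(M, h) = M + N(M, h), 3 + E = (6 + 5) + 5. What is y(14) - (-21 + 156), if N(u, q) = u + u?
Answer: -159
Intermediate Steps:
N(u, q) = 2*u
E = 13 (E = -3 + ((6 + 5) + 5) = -3 + (11 + 5) = -3 + 16 = 13)
r(M, h) = 3*M (r(M, h) = M + 2*M = 3*M)
y(c) = -24 (y(c) = (3*4)*(-2) = 12*(-2) = -24)
y(14) - (-21 + 156) = -24 - (-21 + 156) = -24 - 1*135 = -24 - 135 = -159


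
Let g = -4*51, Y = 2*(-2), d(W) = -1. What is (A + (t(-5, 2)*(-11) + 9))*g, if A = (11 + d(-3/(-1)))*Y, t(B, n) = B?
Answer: -4896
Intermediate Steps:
Y = -4
g = -204
A = -40 (A = (11 - 1)*(-4) = 10*(-4) = -40)
(A + (t(-5, 2)*(-11) + 9))*g = (-40 + (-5*(-11) + 9))*(-204) = (-40 + (55 + 9))*(-204) = (-40 + 64)*(-204) = 24*(-204) = -4896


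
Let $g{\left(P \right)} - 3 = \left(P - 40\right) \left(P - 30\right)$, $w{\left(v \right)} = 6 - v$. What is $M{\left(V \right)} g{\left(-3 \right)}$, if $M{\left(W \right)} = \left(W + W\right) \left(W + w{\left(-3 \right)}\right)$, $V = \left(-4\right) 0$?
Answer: $0$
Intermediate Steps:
$V = 0$
$M{\left(W \right)} = 2 W \left(9 + W\right)$ ($M{\left(W \right)} = \left(W + W\right) \left(W + \left(6 - -3\right)\right) = 2 W \left(W + \left(6 + 3\right)\right) = 2 W \left(W + 9\right) = 2 W \left(9 + W\right)$)
$g{\left(P \right)} = 3 + \left(-40 + P\right) \left(-30 + P\right)$ ($g{\left(P \right)} = 3 + \left(P - 40\right) \left(P - 30\right) = 3 + \left(-40 + P\right) \left(-30 + P\right)$)
$M{\left(V \right)} g{\left(-3 \right)} = 2 \cdot 0 \left(9 + 0\right) \left(1203 + \left(-3\right)^{2} - -210\right) = 2 \cdot 0 \cdot 9 \left(1203 + 9 + 210\right) = 0 \cdot 1422 = 0$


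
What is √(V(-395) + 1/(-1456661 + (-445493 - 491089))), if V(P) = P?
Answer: I*√2262406764927598/2393243 ≈ 19.875*I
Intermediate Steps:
√(V(-395) + 1/(-1456661 + (-445493 - 491089))) = √(-395 + 1/(-1456661 + (-445493 - 491089))) = √(-395 + 1/(-1456661 - 936582)) = √(-395 + 1/(-2393243)) = √(-395 - 1/2393243) = √(-945330986/2393243) = I*√2262406764927598/2393243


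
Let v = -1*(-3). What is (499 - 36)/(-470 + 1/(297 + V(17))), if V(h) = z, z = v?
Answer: -138900/140999 ≈ -0.98511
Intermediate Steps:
v = 3
z = 3
V(h) = 3
(499 - 36)/(-470 + 1/(297 + V(17))) = (499 - 36)/(-470 + 1/(297 + 3)) = 463/(-470 + 1/300) = 463/(-140999/300) = 463*(-300/140999) = -138900/140999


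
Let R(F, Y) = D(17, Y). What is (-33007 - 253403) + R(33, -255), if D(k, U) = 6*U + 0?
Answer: -287940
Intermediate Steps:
D(k, U) = 6*U
R(F, Y) = 6*Y
(-33007 - 253403) + R(33, -255) = (-33007 - 253403) + 6*(-255) = -286410 - 1530 = -287940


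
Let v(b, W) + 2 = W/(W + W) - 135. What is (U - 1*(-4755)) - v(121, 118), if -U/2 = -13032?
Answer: 61911/2 ≈ 30956.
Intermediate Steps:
U = 26064 (U = -2*(-13032) = 26064)
v(b, W) = -273/2 (v(b, W) = -2 + (W/(W + W) - 135) = -2 + (W/((2*W)) - 135) = -2 + ((1/(2*W))*W - 135) = -2 + (½ - 135) = -2 - 269/2 = -273/2)
(U - 1*(-4755)) - v(121, 118) = (26064 - 1*(-4755)) - 1*(-273/2) = (26064 + 4755) + 273/2 = 30819 + 273/2 = 61911/2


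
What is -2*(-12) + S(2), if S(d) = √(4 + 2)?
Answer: 24 + √6 ≈ 26.449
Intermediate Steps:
S(d) = √6
-2*(-12) + S(2) = -2*(-12) + √6 = 24 + √6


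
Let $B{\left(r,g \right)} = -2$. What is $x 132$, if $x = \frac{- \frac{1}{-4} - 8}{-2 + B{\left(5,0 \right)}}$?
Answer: $\frac{1023}{4} \approx 255.75$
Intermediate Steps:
$x = \frac{31}{16}$ ($x = \frac{- \frac{1}{-4} - 8}{-2 - 2} = \frac{\left(-1\right) \left(- \frac{1}{4}\right) - 8}{-4} = \left(\frac{1}{4} - 8\right) \left(- \frac{1}{4}\right) = \left(- \frac{31}{4}\right) \left(- \frac{1}{4}\right) = \frac{31}{16} \approx 1.9375$)
$x 132 = \frac{31}{16} \cdot 132 = \frac{1023}{4}$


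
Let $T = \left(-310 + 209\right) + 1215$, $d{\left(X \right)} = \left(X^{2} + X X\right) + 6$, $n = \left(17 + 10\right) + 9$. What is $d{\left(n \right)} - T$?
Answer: $1484$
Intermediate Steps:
$n = 36$ ($n = 27 + 9 = 36$)
$d{\left(X \right)} = 6 + 2 X^{2}$ ($d{\left(X \right)} = \left(X^{2} + X^{2}\right) + 6 = 2 X^{2} + 6 = 6 + 2 X^{2}$)
$T = 1114$ ($T = -101 + 1215 = 1114$)
$d{\left(n \right)} - T = \left(6 + 2 \cdot 36^{2}\right) - 1114 = \left(6 + 2 \cdot 1296\right) - 1114 = \left(6 + 2592\right) - 1114 = 2598 - 1114 = 1484$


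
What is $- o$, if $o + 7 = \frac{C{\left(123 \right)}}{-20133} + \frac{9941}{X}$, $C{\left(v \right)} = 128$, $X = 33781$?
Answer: $\frac{4564971926}{680112873} \approx 6.7121$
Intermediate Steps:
$o = - \frac{4564971926}{680112873}$ ($o = -7 + \left(\frac{128}{-20133} + \frac{9941}{33781}\right) = -7 + \left(128 \left(- \frac{1}{20133}\right) + 9941 \cdot \frac{1}{33781}\right) = -7 + \left(- \frac{128}{20133} + \frac{9941}{33781}\right) = -7 + \frac{195818185}{680112873} = - \frac{4564971926}{680112873} \approx -6.7121$)
$- o = \left(-1\right) \left(- \frac{4564971926}{680112873}\right) = \frac{4564971926}{680112873}$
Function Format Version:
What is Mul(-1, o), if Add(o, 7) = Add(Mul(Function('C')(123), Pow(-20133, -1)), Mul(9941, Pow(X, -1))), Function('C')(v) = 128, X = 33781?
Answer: Rational(4564971926, 680112873) ≈ 6.7121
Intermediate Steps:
o = Rational(-4564971926, 680112873) (o = Add(-7, Add(Mul(128, Pow(-20133, -1)), Mul(9941, Pow(33781, -1)))) = Add(-7, Add(Mul(128, Rational(-1, 20133)), Mul(9941, Rational(1, 33781)))) = Add(-7, Add(Rational(-128, 20133), Rational(9941, 33781))) = Add(-7, Rational(195818185, 680112873)) = Rational(-4564971926, 680112873) ≈ -6.7121)
Mul(-1, o) = Mul(-1, Rational(-4564971926, 680112873)) = Rational(4564971926, 680112873)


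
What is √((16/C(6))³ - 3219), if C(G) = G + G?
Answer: I*√260547/9 ≈ 56.715*I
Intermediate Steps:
C(G) = 2*G
√((16/C(6))³ - 3219) = √((16/((2*6)))³ - 3219) = √((16/12)³ - 3219) = √((16*(1/12))³ - 3219) = √((4/3)³ - 3219) = √(64/27 - 3219) = √(-86849/27) = I*√260547/9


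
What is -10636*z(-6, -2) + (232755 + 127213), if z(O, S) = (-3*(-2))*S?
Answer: 487600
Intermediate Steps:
z(O, S) = 6*S
-10636*z(-6, -2) + (232755 + 127213) = -63816*(-2) + (232755 + 127213) = -10636*(-12) + 359968 = 127632 + 359968 = 487600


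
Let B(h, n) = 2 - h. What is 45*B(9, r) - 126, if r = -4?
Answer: -441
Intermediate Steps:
45*B(9, r) - 126 = 45*(2 - 1*9) - 126 = 45*(2 - 9) - 126 = 45*(-7) - 126 = -315 - 126 = -441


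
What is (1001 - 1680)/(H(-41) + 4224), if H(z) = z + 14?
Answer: -679/4197 ≈ -0.16178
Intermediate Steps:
H(z) = 14 + z
(1001 - 1680)/(H(-41) + 4224) = (1001 - 1680)/((14 - 41) + 4224) = -679/(-27 + 4224) = -679/4197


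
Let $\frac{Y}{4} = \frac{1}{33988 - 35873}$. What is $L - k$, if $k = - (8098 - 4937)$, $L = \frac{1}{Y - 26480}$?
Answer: $\frac{157780693559}{49914804} \approx 3161.0$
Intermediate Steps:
$Y = - \frac{4}{1885}$ ($Y = \frac{4}{33988 - 35873} = \frac{4}{-1885} = 4 \left(- \frac{1}{1885}\right) = - \frac{4}{1885} \approx -0.002122$)
$L = - \frac{1885}{49914804}$ ($L = \frac{1}{- \frac{4}{1885} - 26480} = \frac{1}{- \frac{49914804}{1885}} = - \frac{1885}{49914804} \approx -3.7764 \cdot 10^{-5}$)
$k = -3161$ ($k = - (8098 - 4937) = \left(-1\right) 3161 = -3161$)
$L - k = - \frac{1885}{49914804} - -3161 = - \frac{1885}{49914804} + 3161 = \frac{157780693559}{49914804}$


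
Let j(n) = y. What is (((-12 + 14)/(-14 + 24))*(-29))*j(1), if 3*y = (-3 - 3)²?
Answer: -348/5 ≈ -69.600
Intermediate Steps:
y = 12 (y = (-3 - 3)²/3 = (⅓)*(-6)² = (⅓)*36 = 12)
j(n) = 12
(((-12 + 14)/(-14 + 24))*(-29))*j(1) = (((-12 + 14)/(-14 + 24))*(-29))*12 = ((2/10)*(-29))*12 = ((2*(⅒))*(-29))*12 = ((⅕)*(-29))*12 = -29/5*12 = -348/5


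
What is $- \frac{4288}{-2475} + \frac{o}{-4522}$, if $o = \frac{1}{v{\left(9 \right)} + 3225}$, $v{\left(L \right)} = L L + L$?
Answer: $\frac{4285264091}{2473420950} \approx 1.7325$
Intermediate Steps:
$v{\left(L \right)} = L + L^{2}$ ($v{\left(L \right)} = L^{2} + L = L + L^{2}$)
$o = \frac{1}{3315}$ ($o = \frac{1}{9 \left(1 + 9\right) + 3225} = \frac{1}{9 \cdot 10 + 3225} = \frac{1}{90 + 3225} = \frac{1}{3315} \approx 0.00030166$)
$- \frac{4288}{-2475} + \frac{o}{-4522} = - \frac{4288}{-2475} + \frac{1}{3315 \left(-4522\right)} = \left(-4288\right) \left(- \frac{1}{2475}\right) + \frac{1}{3315} \left(- \frac{1}{4522}\right) = \frac{4288}{2475} - \frac{1}{14990430} = \frac{4285264091}{2473420950}$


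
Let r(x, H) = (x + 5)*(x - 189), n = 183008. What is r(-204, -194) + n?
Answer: 261215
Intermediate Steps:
r(x, H) = (-189 + x)*(5 + x) (r(x, H) = (5 + x)*(-189 + x) = (-189 + x)*(5 + x))
r(-204, -194) + n = (-945 + (-204)² - 184*(-204)) + 183008 = (-945 + 41616 + 37536) + 183008 = 78207 + 183008 = 261215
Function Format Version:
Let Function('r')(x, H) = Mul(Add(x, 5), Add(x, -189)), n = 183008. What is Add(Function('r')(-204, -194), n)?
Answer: 261215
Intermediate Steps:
Function('r')(x, H) = Mul(Add(-189, x), Add(5, x)) (Function('r')(x, H) = Mul(Add(5, x), Add(-189, x)) = Mul(Add(-189, x), Add(5, x)))
Add(Function('r')(-204, -194), n) = Add(Add(-945, Pow(-204, 2), Mul(-184, -204)), 183008) = Add(Add(-945, 41616, 37536), 183008) = Add(78207, 183008) = 261215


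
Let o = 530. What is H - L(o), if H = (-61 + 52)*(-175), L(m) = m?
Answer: 1045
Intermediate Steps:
H = 1575 (H = -9*(-175) = 1575)
H - L(o) = 1575 - 1*530 = 1575 - 530 = 1045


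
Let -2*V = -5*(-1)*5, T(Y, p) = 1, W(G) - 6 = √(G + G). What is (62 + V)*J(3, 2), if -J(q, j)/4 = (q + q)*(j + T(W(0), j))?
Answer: -3564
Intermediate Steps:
W(G) = 6 + √2*√G (W(G) = 6 + √(G + G) = 6 + √(2*G) = 6 + √2*√G)
V = -25/2 (V = -(-5*(-1))*5/2 = -5*5/2 = -½*25 = -25/2 ≈ -12.500)
J(q, j) = -8*q*(1 + j) (J(q, j) = -4*(q + q)*(j + 1) = -4*2*q*(1 + j) = -8*q*(1 + j))
(62 + V)*J(3, 2) = (62 - 25/2)*(-8*3*(1 + 2)) = 99*(-8*3*3)/2 = (99/2)*(-72) = -3564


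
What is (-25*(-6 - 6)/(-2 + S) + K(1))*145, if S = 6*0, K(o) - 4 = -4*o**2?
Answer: -21750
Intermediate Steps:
K(o) = 4 - 4*o**2
S = 0
(-25*(-6 - 6)/(-2 + S) + K(1))*145 = (-25*(-6 - 6)/(-2 + 0) + (4 - 4*1**2))*145 = (-(-300)/(-2) + (4 - 4*1))*145 = (-(-300)*(-1)/2 + (4 - 4))*145 = (-25*6 + 0)*145 = (-150 + 0)*145 = -150*145 = -21750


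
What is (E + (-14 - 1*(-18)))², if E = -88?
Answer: 7056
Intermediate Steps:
(E + (-14 - 1*(-18)))² = (-88 + (-14 - 1*(-18)))² = (-88 + (-14 + 18))² = (-88 + 4)² = (-84)² = 7056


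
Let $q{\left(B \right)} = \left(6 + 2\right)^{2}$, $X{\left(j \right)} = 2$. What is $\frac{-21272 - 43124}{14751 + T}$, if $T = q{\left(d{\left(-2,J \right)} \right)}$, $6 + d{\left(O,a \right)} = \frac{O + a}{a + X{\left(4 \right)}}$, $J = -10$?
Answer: $- \frac{64396}{14815} \approx -4.3467$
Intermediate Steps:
$d{\left(O,a \right)} = -6 + \frac{O + a}{2 + a}$ ($d{\left(O,a \right)} = -6 + \frac{O + a}{a + 2} = -6 + \frac{O + a}{2 + a}$)
$q{\left(B \right)} = 64$ ($q{\left(B \right)} = 8^{2} = 64$)
$T = 64$
$\frac{-21272 - 43124}{14751 + T} = \frac{-21272 - 43124}{14751 + 64} = - \frac{64396}{14815}$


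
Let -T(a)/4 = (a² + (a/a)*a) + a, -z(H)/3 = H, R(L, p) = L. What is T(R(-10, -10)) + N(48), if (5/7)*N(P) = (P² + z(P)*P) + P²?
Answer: -17728/5 ≈ -3545.6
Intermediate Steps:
z(H) = -3*H
N(P) = -7*P²/5 (N(P) = 7*((P² + (-3*P)*P) + P²)/5 = 7*((P² - 3*P²) + P²)/5 = 7*(-2*P² + P²)/5 = 7*(-P²)/5 = -7*P²/5)
T(a) = -8*a - 4*a² (T(a) = -4*((a² + (a/a)*a) + a) = -4*((a² + 1*a) + a) = -4*((a² + a) + a) = -4*((a + a²) + a) = -4*(a² + 2*a) = -8*a - 4*a²)
T(R(-10, -10)) + N(48) = -4*(-10)*(2 - 10) - 7/5*48² = -4*(-10)*(-8) - 7/5*2304 = -320 - 16128/5 = -17728/5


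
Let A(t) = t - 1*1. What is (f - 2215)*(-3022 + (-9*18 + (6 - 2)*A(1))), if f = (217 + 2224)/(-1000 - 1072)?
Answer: 1827584558/259 ≈ 7.0563e+6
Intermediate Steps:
A(t) = -1 + t (A(t) = t - 1 = -1 + t)
f = -2441/2072 (f = 2441/(-2072) = 2441*(-1/2072) = -2441/2072 ≈ -1.1781)
(f - 2215)*(-3022 + (-9*18 + (6 - 2)*A(1))) = (-2441/2072 - 2215)*(-3022 + (-9*18 + (6 - 2)*(-1 + 1))) = -4591921*(-3022 + (-162 + 4*0))/2072 = -4591921*(-3022 + (-162 + 0))/2072 = -4591921*(-3022 - 162)/2072 = -4591921/2072*(-3184) = 1827584558/259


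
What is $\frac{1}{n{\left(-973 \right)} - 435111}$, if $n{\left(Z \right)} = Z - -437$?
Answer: $- \frac{1}{435647} \approx -2.2954 \cdot 10^{-6}$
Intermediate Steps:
$n{\left(Z \right)} = 437 + Z$ ($n{\left(Z \right)} = Z + 437 = 437 + Z$)
$\frac{1}{n{\left(-973 \right)} - 435111} = \frac{1}{\left(437 - 973\right) - 435111} = \frac{1}{-536 - 435111} = \frac{1}{-435647} = - \frac{1}{435647}$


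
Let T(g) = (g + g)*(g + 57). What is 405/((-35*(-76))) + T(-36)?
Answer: -804303/532 ≈ -1511.8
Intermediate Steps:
T(g) = 2*g*(57 + g) (T(g) = (2*g)*(57 + g) = 2*g*(57 + g))
405/((-35*(-76))) + T(-36) = 405/((-35*(-76))) + 2*(-36)*(57 - 36) = 405/2660 + 2*(-36)*21 = 405*(1/2660) - 1512 = 81/532 - 1512 = -804303/532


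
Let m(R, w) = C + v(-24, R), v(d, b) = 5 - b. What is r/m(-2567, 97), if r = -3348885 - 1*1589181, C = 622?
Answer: -2469033/1597 ≈ -1546.0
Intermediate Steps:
r = -4938066 (r = -3348885 - 1589181 = -4938066)
m(R, w) = 627 - R (m(R, w) = 622 + (5 - R) = 627 - R)
r/m(-2567, 97) = -4938066/(627 - 1*(-2567)) = -4938066/(627 + 2567) = -4938066/3194 = -4938066*1/3194 = -2469033/1597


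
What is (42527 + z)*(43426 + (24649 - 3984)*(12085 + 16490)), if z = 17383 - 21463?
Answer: 22704714411047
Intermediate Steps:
z = -4080
(42527 + z)*(43426 + (24649 - 3984)*(12085 + 16490)) = (42527 - 4080)*(43426 + (24649 - 3984)*(12085 + 16490)) = 38447*(43426 + 20665*28575) = 38447*(43426 + 590502375) = 38447*590545801 = 22704714411047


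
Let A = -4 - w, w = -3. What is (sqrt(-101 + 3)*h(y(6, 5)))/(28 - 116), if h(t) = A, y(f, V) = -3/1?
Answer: 7*I*sqrt(2)/88 ≈ 0.11249*I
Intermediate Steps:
A = -1 (A = -4 - (-3) = -4 - 1*(-3) = -4 + 3 = -1)
y(f, V) = -3 (y(f, V) = -3*1 = -3)
h(t) = -1
(sqrt(-101 + 3)*h(y(6, 5)))/(28 - 116) = (sqrt(-101 + 3)*(-1))/(28 - 116) = (sqrt(-98)*(-1))/(-88) = ((7*I*sqrt(2))*(-1))*(-1/88) = -7*I*sqrt(2)*(-1/88) = 7*I*sqrt(2)/88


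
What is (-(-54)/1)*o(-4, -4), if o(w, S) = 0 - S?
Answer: 216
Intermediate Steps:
o(w, S) = -S
(-(-54)/1)*o(-4, -4) = (-(-54)/1)*(-1*(-4)) = -(-54)*4 = -6*(-9)*4 = 54*4 = 216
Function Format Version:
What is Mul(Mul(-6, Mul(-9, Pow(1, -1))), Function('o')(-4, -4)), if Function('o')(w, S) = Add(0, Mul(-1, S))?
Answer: 216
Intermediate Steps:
Function('o')(w, S) = Mul(-1, S)
Mul(Mul(-6, Mul(-9, Pow(1, -1))), Function('o')(-4, -4)) = Mul(Mul(-6, Mul(-9, Pow(1, -1))), Mul(-1, -4)) = Mul(Mul(-6, Mul(-9, 1)), 4) = Mul(Mul(-6, -9), 4) = Mul(54, 4) = 216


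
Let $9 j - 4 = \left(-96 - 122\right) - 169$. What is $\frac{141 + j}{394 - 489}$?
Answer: $- \frac{886}{855} \approx -1.0363$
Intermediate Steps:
$j = - \frac{383}{9}$ ($j = \frac{4}{9} + \frac{\left(-96 - 122\right) - 169}{9} = \frac{4}{9} + \frac{-218 - 169}{9} = \frac{4}{9} + \frac{1}{9} \left(-387\right) = \frac{4}{9} - 43 = - \frac{383}{9} \approx -42.556$)
$\frac{141 + j}{394 - 489} = \frac{141 - \frac{383}{9}}{394 - 489} = \frac{886}{9 \left(-95\right)} = \frac{886}{9} \left(- \frac{1}{95}\right) = - \frac{886}{855}$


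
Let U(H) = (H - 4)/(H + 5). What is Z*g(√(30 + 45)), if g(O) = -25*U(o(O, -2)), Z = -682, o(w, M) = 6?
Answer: 3100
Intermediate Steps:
U(H) = (-4 + H)/(5 + H)
g(O) = -50/11 (g(O) = -25*(-4 + 6)/(5 + 6) = -25*2/11 = -50/11)
Z*g(√(30 + 45)) = -682*(-50/11) = 3100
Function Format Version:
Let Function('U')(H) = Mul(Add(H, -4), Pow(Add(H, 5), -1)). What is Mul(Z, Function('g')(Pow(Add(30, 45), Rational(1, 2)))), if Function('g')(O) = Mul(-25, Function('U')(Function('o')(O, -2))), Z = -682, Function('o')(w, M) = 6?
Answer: 3100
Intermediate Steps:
Function('U')(H) = Mul(Pow(Add(5, H), -1), Add(-4, H)) (Function('U')(H) = Mul(Add(-4, H), Pow(Add(5, H), -1)) = Mul(Pow(Add(5, H), -1), Add(-4, H)))
Function('g')(O) = Rational(-50, 11) (Function('g')(O) = Mul(-25, Mul(Pow(Add(5, 6), -1), Add(-4, 6))) = Mul(-25, Mul(Pow(11, -1), 2)) = Mul(-25, Mul(Rational(1, 11), 2)) = Mul(-25, Rational(2, 11)) = Rational(-50, 11))
Mul(Z, Function('g')(Pow(Add(30, 45), Rational(1, 2)))) = Mul(-682, Rational(-50, 11)) = 3100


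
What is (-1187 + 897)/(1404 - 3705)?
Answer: 290/2301 ≈ 0.12603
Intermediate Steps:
(-1187 + 897)/(1404 - 3705) = -290/(-2301) = -290*(-1/2301) = 290/2301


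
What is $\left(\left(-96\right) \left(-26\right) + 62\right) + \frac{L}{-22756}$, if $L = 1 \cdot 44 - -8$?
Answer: $\frac{14552449}{5689} \approx 2558.0$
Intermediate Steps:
$L = 52$ ($L = 44 + \left(-3 + 11\right) = 44 + 8 = 52$)
$\left(\left(-96\right) \left(-26\right) + 62\right) + \frac{L}{-22756} = \left(\left(-96\right) \left(-26\right) + 62\right) + \frac{52}{-22756} = \left(2496 + 62\right) + 52 \left(- \frac{1}{22756}\right) = 2558 - \frac{13}{5689} = \frac{14552449}{5689}$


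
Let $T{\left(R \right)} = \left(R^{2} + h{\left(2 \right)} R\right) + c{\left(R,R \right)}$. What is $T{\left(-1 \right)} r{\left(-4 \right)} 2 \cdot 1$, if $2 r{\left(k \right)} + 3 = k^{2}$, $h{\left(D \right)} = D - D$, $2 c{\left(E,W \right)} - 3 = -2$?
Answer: $\frac{39}{2} \approx 19.5$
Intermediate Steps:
$c{\left(E,W \right)} = \frac{1}{2}$ ($c{\left(E,W \right)} = \frac{3}{2} + \frac{1}{2} \left(-2\right) = \frac{3}{2} - 1 = \frac{1}{2}$)
$h{\left(D \right)} = 0$
$r{\left(k \right)} = - \frac{3}{2} + \frac{k^{2}}{2}$
$T{\left(R \right)} = \frac{1}{2} + R^{2}$ ($T{\left(R \right)} = \left(R^{2} + 0 R\right) + \frac{1}{2} = \left(R^{2} + 0\right) + \frac{1}{2} = R^{2} + \frac{1}{2} = \frac{1}{2} + R^{2}$)
$T{\left(-1 \right)} r{\left(-4 \right)} 2 \cdot 1 = \left(\frac{1}{2} + \left(-1\right)^{2}\right) \left(- \frac{3}{2} + \frac{\left(-4\right)^{2}}{2}\right) 2 \cdot 1 = \left(\frac{1}{2} + 1\right) \left(- \frac{3}{2} + \frac{1}{2} \cdot 16\right) 2 = \frac{3 \left(- \frac{3}{2} + 8\right)}{2} \cdot 2 = \frac{3}{2} \cdot \frac{13}{2} \cdot 2 = \frac{39}{4} \cdot 2 = \frac{39}{2}$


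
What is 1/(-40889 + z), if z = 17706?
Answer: -1/23183 ≈ -4.3135e-5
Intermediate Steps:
1/(-40889 + z) = 1/(-40889 + 17706) = 1/(-23183) = -1/23183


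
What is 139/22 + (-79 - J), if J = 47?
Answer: -2633/22 ≈ -119.68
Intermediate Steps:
139/22 + (-79 - J) = 139/22 + (-79 - 1*47) = (1/22)*139 + (-79 - 47) = 139/22 - 126 = -2633/22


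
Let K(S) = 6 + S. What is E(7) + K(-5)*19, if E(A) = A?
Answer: 26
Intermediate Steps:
E(7) + K(-5)*19 = 7 + (6 - 5)*19 = 7 + 1*19 = 7 + 19 = 26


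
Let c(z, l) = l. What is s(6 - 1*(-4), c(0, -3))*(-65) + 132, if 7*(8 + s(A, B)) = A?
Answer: 3914/7 ≈ 559.14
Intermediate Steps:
s(A, B) = -8 + A/7
s(6 - 1*(-4), c(0, -3))*(-65) + 132 = (-8 + (6 - 1*(-4))/7)*(-65) + 132 = (-8 + (6 + 4)/7)*(-65) + 132 = (-8 + (⅐)*10)*(-65) + 132 = (-8 + 10/7)*(-65) + 132 = -46/7*(-65) + 132 = 2990/7 + 132 = 3914/7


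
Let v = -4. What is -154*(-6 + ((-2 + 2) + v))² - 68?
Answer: -15468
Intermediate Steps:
-154*(-6 + ((-2 + 2) + v))² - 68 = -154*(-6 + ((-2 + 2) - 4))² - 68 = -154*(-6 + (0 - 4))² - 68 = -154*(-6 - 4)² - 68 = -154*(-10)² - 68 = -154*100 - 68 = -15400 - 68 = -15468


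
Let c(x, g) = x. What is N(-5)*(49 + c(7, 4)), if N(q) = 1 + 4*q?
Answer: -1064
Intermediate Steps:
N(-5)*(49 + c(7, 4)) = (1 + 4*(-5))*(49 + 7) = (1 - 20)*56 = -19*56 = -1064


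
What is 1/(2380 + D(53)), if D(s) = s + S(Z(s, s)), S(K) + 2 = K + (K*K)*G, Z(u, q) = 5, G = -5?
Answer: 1/2311 ≈ 0.00043271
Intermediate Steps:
S(K) = -2 + K - 5*K² (S(K) = -2 + (K + (K*K)*(-5)) = -2 + (K + K²*(-5)) = -2 + (K - 5*K²) = -2 + K - 5*K²)
D(s) = -122 + s (D(s) = s + (-2 + 5 - 5*5²) = s + (-2 + 5 - 5*25) = s + (-2 + 5 - 125) = s - 122 = -122 + s)
1/(2380 + D(53)) = 1/(2380 + (-122 + 53)) = 1/(2380 - 69) = 1/2311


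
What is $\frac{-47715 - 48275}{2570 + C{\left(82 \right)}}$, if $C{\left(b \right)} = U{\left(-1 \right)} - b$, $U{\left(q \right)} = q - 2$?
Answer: $- \frac{19198}{497} \approx -38.628$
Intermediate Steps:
$U{\left(q \right)} = -2 + q$
$C{\left(b \right)} = -3 - b$ ($C{\left(b \right)} = \left(-2 - 1\right) - b = -3 - b$)
$\frac{-47715 - 48275}{2570 + C{\left(82 \right)}} = \frac{-47715 - 48275}{2570 - 85} = - \frac{95990}{2570 - 85} = - \frac{95990}{2485} = \left(-95990\right) \frac{1}{2485} = - \frac{19198}{497}$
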